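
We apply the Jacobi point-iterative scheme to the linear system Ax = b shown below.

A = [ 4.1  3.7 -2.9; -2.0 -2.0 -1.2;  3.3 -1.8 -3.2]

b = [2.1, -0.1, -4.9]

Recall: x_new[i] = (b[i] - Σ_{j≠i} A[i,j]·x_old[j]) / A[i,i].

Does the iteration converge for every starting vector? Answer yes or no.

A = D + L + U where D = diag(4.1, -2, -3.2).
Jacobi T = -D⁻¹(L+U): T[1,0] = -(-2)/(-2) = -1.0000; T[1,1] = 0.
  T[0,:] = [+0.0000  -0.9024  +0.7073]
  T[1,:] = [-1.0000  +0.0000  -0.6000]
  T[2,:] = [+1.0312  -0.5625  +0.0000]
moduli |λ_i(T)| = 1.6020, 1.0123, 0.5897.
ρ(T) = max|λ| = 1.6020; 1.6020 > 1: divergent.

no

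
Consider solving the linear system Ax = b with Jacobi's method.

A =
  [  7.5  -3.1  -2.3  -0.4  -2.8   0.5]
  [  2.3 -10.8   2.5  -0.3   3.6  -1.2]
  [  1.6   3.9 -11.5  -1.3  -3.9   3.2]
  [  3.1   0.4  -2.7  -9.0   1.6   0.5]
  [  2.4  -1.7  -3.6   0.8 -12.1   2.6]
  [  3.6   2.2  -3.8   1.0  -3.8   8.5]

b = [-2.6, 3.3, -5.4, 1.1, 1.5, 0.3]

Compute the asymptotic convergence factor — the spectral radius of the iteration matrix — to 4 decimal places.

0.8565

Write A = D+L+U with D = diag(7.5, -10.8, -11.5, -9, -12.1, 8.5).
Jacobi: T = -D⁻¹(L+U), T[5,3] = -(1)/(8.5) = -0.1176; T[5,5] = 0.
  T[0,:] = [+0.0000  +0.4133  +0.3067  +0.0533  +0.3733  -0.0667]
  T[1,:] = [+0.2130  +0.0000  +0.2315  -0.0278  +0.3333  -0.1111]
  T[2,:] = [+0.1391  +0.3391  +0.0000  -0.1130  -0.3391  +0.2783]
  T[3,:] = [+0.3444  +0.0444  -0.3000  +0.0000  +0.1778  +0.0556]
  T[4,:] = [+0.1983  -0.1405  -0.2975  +0.0661  +0.0000  +0.2149]
  T[5,:] = [-0.4235  -0.2588  +0.4471  -0.1176  +0.4471  +0.0000]
|roots of det(T-λI)|: 0.8565, 0.4547, 0.4547, 0.4426, 0.3048, 0.1280.
spectral radius ρ = 0.8565; 0.8565 < 1 ⇒ converges.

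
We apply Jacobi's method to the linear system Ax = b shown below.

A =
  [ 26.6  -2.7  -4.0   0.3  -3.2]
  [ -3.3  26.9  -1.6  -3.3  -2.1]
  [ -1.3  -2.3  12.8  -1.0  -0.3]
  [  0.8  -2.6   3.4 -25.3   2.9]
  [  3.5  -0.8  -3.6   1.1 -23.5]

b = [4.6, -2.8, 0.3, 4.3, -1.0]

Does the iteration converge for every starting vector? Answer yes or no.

Let D = diag(26.6, 26.9, 12.8, -25.3, -23.5); L, U the strict triangles.
Jacobi: T = -D⁻¹(L+U), T[3,2] = -(3.4)/(-25.3) = +0.1344; T[3,3] = 0.
  T[0,:] = [+0.0000, +0.1015, +0.1504, -0.0113, +0.1203]
  T[1,:] = [+0.1227, +0.0000, +0.0595, +0.1227, +0.0781]
  T[2,:] = [+0.1016, +0.1797, +0.0000, +0.0781, +0.0234]
  T[3,:] = [+0.0316, -0.1028, +0.1344, +0.0000, +0.1146]
  T[4,:] = [+0.1489, -0.0340, -0.1532, +0.0468, +0.0000]
|λ(T)| sorted: 0.2406, 0.1986, 0.0723, 0.0693, 0.0693.
spectral radius ρ = 0.2406; 0.2406 < 1, so it converges for any x₀.

yes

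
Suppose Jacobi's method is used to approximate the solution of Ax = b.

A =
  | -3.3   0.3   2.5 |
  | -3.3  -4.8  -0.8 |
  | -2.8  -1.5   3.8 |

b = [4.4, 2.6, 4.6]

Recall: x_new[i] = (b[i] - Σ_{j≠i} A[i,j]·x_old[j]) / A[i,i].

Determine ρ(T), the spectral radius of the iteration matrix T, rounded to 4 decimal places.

0.8311

Split A = D + L + U, D = diag(-3.3, -4.8, 3.8).
T_J = -D⁻¹(L+U): T[0,2] = -(2.5)/(-3.3) = +0.7576; T[0,0] = 0.
  T[0,:] = [+0.0000, +0.0909, +0.7576]
  T[1,:] = [-0.6875, +0.0000, -0.1667]
  T[2,:] = [+0.7368, +0.3947, +0.0000]
|eigenvalues of T|: 0.8311, 0.5107, 0.5107.
spectral radius ρ = 0.8311; 0.8311 < 1 ⇒ converges.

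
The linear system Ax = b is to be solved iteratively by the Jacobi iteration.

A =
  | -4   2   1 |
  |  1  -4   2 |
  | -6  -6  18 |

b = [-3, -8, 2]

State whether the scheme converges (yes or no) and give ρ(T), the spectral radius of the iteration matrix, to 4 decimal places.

yes, ρ = 0.7208

Split A = D + L + U, D = diag(-4, -4, 18).
T_J = -D⁻¹(L+U): T[1,2] = -(2)/(-4) = +0.5000; T[1,1] = 0.
  T[0,:] = [+0.0000  +0.5000  +0.2500]
  T[1,:] = [+0.2500  +0.0000  +0.5000]
  T[2,:] = [+0.3333  +0.3333  +0.0000]
eigenvalue magnitudes: 0.7208, 0.3802, 0.3802.
ρ = 0.7208; 0.7208 < 1 ⇒ converges.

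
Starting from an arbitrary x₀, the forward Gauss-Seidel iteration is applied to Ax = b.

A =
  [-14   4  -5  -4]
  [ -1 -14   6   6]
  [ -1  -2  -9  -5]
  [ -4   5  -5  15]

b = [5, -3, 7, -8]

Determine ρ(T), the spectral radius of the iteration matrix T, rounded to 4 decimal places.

Split A = D + L + U, D = diag(-14, -14, -9, 15).
GS T = -(D+L)⁻¹U: row 0 first, T[0,2] = -(-5)/(-14) = -0.3571; later rows by forward substitution.
  T[0,:] = [+0.0000, +0.2857, -0.3571, -0.2857]
  T[1,:] = [+0.0000, -0.0204, +0.4541, +0.4490]
  T[2,:] = [+0.0000, -0.0272, -0.0612, -0.6236]
  T[3,:] = [+0.0000, +0.0739, -0.2670, -0.4337]
|λ(T)| sorted: 0.7489, 0.1556, 0.1556, 0.0000.
ρ = 0.7489; 0.7489 < 1, so it converges for any x₀.

0.7489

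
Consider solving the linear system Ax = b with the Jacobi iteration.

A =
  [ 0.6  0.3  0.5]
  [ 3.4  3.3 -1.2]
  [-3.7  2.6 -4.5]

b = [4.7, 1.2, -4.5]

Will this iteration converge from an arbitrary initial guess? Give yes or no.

no

Write A = D+L+U with D = diag(0.6, 3.3, -4.5).
Jacobi T = -D⁻¹(L+U): T[1,2] = -(-1.2)/(3.3) = +0.3636; T[1,1] = 0.
  T[0,:] = [+0.0000  -0.5000  -0.8333]
  T[1,:] = [-1.0303  +0.0000  +0.3636]
  T[2,:] = [-0.8222  +0.5778  +0.0000]
|eigenvalues of T|: 1.3715, 0.6861, 0.6861.
ρ = 1.3715; 1.3715 > 1 ⇒ diverges.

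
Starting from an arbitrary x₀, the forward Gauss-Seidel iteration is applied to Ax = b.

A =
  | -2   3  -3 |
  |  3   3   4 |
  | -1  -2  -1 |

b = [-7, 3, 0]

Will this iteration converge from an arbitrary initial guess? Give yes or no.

no

Split A = D + L + U, D = diag(-2, 3, -1).
GS T = -(D+L)⁻¹U: row 0 first, T[0,2] = -(-3)/(-2) = -1.5000; later rows by forward substitution.
  T[0,:] = [+0.0000 +1.5000 -1.5000]
  T[1,:] = [+0.0000 -1.5000 +0.1667]
  T[2,:] = [+0.0000 +1.5000 +1.1667]
|roots of det(T-λI)|: 1.5907, 1.2573, 0.0000.
ρ = 1.5907; 1.5907 > 1, so it fails to converge.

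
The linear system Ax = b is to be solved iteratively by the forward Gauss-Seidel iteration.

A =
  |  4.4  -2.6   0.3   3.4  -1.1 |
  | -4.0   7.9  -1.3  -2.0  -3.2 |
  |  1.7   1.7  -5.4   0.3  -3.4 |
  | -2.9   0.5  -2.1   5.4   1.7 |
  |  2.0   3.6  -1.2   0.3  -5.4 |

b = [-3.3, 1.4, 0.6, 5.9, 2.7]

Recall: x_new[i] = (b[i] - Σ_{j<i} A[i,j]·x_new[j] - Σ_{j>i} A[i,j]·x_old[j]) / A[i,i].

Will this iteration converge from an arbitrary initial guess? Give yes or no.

Let D = diag(4.4, 7.9, -5.4, 5.4, -5.4); L, U the strict triangles.
T_GS = -(D+L)⁻¹U: row 0 first, T[0,2] = -(0.3)/(4.4) = -0.0682; later rows by forward substitution.
  T[0,:] = [+0.0000 +0.5909 -0.0682 -0.7727 +0.2500]
  T[1,:] = [+0.0000 +0.2992 +0.1300 -0.1381 +0.5316]
  T[2,:] = [+0.0000 +0.2802 +0.0195 -0.2312 -0.3836]
  T[3,:] = [+0.0000 +0.3986 -0.0411 -0.4921 -0.3789]
  T[4,:] = [+0.0000 +0.3782 +0.0548 -0.3542 +0.5112]
|roots of det(T-λI)|: 0.8539, 0.6699, 0.1607, 0.0069, 0.0000.
ρ(T) = max|λ| = 0.8539; 0.8539 < 1: convergent.

yes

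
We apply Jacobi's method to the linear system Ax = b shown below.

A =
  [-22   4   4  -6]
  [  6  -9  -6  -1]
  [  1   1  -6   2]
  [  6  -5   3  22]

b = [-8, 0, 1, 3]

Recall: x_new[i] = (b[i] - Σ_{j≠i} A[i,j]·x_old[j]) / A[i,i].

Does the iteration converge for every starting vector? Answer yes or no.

yes

Let D = diag(-22, -9, -6, 22); L, U the strict triangles.
Jacobi: T = -D⁻¹(L+U), T[2,3] = -(2)/(-6) = +0.3333; T[2,2] = 0.
  T[0,:] = [+0.0000 +0.1818 +0.1818 -0.2727]
  T[1,:] = [+0.6667 +0.0000 -0.6667 -0.1111]
  T[2,:] = [+0.1667 +0.1667 +0.0000 +0.3333]
  T[3,:] = [-0.2727 +0.2273 -0.1364 +0.0000]
moduli |λ_i(T)| = 0.5853, 0.4675, 0.4675, 0.3685.
spectral radius ρ = 0.5853; 0.5853 < 1: convergent.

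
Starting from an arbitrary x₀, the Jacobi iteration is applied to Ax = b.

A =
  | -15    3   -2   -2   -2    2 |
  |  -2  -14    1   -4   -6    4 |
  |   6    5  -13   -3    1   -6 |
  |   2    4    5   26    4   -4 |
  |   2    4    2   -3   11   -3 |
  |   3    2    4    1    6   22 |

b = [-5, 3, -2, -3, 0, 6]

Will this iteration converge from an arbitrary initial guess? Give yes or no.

Split A = D + L + U, D = diag(-15, -14, -13, 26, 11, 22).
T_J = -D⁻¹(L+U): T[3,4] = -(4)/(26) = -0.1538; T[3,3] = 0.
  T[0,:] = [+0.0000 +0.2000 -0.1333 -0.1333 -0.1333 +0.1333]
  T[1,:] = [-0.1429 +0.0000 +0.0714 -0.2857 -0.4286 +0.2857]
  T[2,:] = [+0.4615 +0.3846 +0.0000 -0.2308 +0.0769 -0.4615]
  T[3,:] = [-0.0769 -0.1538 -0.1923 +0.0000 -0.1538 +0.1538]
  T[4,:] = [-0.1818 -0.3636 -0.1818 +0.2727 +0.0000 +0.2727]
  T[5,:] = [-0.1364 -0.0909 -0.1818 -0.0455 -0.2727 +0.0000]
|roots of det(T-λI)|: 0.5996, 0.3443, 0.3443, 0.2656, 0.2656, 0.0412.
spectral radius ρ = 0.5996; 0.5996 < 1, so it converges for any x₀.

yes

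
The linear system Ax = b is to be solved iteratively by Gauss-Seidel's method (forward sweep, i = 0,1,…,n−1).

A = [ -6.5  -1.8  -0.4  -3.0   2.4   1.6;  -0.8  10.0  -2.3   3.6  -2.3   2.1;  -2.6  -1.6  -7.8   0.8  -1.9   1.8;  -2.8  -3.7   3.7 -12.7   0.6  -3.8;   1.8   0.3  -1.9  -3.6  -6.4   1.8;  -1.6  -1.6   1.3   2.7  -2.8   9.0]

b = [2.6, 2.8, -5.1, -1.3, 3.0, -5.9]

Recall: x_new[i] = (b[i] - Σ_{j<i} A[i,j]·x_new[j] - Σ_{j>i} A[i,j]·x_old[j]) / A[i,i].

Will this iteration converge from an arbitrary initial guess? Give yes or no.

Split A = D + L + U, D = diag(-6.5, 10, -7.8, -12.7, -6.4, 9).
GS T = -(D+L)⁻¹U: row 0 first, T[0,4] = -(2.4)/(-6.5) = +0.3692; later rows by forward substitution.
  T[0,:] = [+0.0000  -0.2769  -0.0615  -0.4615  +0.3692  +0.2462]
  T[1,:] = [+0.0000  -0.0222  +0.2251  -0.3969  +0.2595  -0.1903]
  T[2,:] = [+0.0000  +0.0969  -0.0257  +0.3378  -0.4199  +0.1878]
  T[3,:] = [+0.0000  +0.0957  -0.0595  +0.3158  -0.2321  -0.2433]
  T[4,:] = [+0.0000  -0.1615  +0.0343  -0.4264  +0.3712  +0.4227]
  T[5,:] = [+0.0000  -0.1461  +0.0613  -0.4288  +0.3576  +0.1873]
|λ(T)| sorted: 0.9036, 0.2286, 0.0786, 0.0786, 0.0121, 0.0000.
spectral radius ρ = 0.9036; 0.9036 < 1: convergent.

yes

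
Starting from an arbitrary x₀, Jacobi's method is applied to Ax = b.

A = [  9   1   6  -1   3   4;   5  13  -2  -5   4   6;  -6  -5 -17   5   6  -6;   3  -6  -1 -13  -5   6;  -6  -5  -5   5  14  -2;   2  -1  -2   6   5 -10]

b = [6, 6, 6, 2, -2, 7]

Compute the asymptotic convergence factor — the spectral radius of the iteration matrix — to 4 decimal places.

Write A = D+L+U with D = diag(9, 13, -17, -13, 14, -10).
Jacobi T = -D⁻¹(L+U): T[2,3] = -(5)/(-17) = +0.2941; T[2,2] = 0.
  T[0,:] = [+0.0000  -0.1111  -0.6667  +0.1111  -0.3333  -0.4444]
  T[1,:] = [-0.3846  +0.0000  +0.1538  +0.3846  -0.3077  -0.4615]
  T[2,:] = [-0.3529  -0.2941  +0.0000  +0.2941  +0.3529  -0.3529]
  T[3,:] = [+0.2308  -0.4615  -0.0769  +0.0000  -0.3846  +0.4615]
  T[4,:] = [+0.4286  +0.3571  +0.3571  -0.3571  +0.0000  +0.1429]
  T[5,:] = [+0.2000  -0.1000  -0.2000  +0.6000  +0.5000  +0.0000]
|eigenvalues of T|: 1.1479, 0.6208, 0.5429, 0.5429, 0.5191, 0.5191.
spectral radius ρ = 1.1479; 1.1479 > 1: divergent.

1.1479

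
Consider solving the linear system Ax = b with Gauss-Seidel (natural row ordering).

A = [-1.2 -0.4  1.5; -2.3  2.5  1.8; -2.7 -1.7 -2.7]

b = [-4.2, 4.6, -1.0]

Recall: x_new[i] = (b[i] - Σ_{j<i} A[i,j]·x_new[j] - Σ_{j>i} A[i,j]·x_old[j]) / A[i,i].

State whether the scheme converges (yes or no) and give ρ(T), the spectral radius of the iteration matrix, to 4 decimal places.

no, ρ = 1.6850

Let D = diag(-1.2, 2.5, -2.7); L, U the strict triangles.
Gauss-Seidel: T = -(D+L)⁻¹U, row 0 first, T[0,1] = -(-0.4)/(-1.2) = -0.3333; later rows by forward substitution.
  T[0,:] = [+0.0000 -0.3333 +1.2500]
  T[1,:] = [+0.0000 -0.3067 +0.4300]
  T[2,:] = [+0.0000 +0.5264 -1.5207]
|roots of det(T-λI)|: 1.6850, 0.1424, 0.0000.
ρ(T) = max|λ| = 1.6850; 1.6850 > 1: divergent.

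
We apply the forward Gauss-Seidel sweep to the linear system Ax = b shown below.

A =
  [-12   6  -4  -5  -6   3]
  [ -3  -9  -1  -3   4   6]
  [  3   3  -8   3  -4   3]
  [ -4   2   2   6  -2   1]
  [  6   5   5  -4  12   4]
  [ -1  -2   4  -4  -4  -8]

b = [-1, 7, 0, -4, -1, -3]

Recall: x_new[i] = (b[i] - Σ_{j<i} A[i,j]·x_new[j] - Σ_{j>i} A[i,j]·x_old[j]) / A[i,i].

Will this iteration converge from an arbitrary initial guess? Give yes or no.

no

Let D = diag(-12, -9, -8, 6, 12, -8); L, U the strict triangles.
Gauss-Seidel: T = -(D+L)⁻¹U, row 0 first, T[0,1] = -(6)/(-12) = +0.5000; later rows by forward substitution.
  T[0,:] = [+0.0000 +0.5000 -0.3333 -0.4167 -0.5000 +0.2500]
  T[1,:] = [+0.0000 -0.1667 +0.0000 -0.1944 +0.6111 +0.5833]
  T[2,:] = [+0.0000 +0.1250 -0.1250 +0.1458 -0.4583 +0.6875]
  T[3,:] = [+0.0000 +0.3472 -0.1806 -0.2616 -0.0509 -0.4236]
  T[4,:] = [+0.0000 -0.1169 +0.1586 +0.1414 +0.1694 -1.1291]
  T[5,:] = [+0.0000 -0.0735 -0.0098 +0.2337 -0.3787 +0.9430]
|eigenvalues of T|: 1.2291, 0.6629, 0.6629, 0.0295, 0.0181, 0.0000.
ρ = 1.2291; 1.2291 > 1 ⇒ diverges.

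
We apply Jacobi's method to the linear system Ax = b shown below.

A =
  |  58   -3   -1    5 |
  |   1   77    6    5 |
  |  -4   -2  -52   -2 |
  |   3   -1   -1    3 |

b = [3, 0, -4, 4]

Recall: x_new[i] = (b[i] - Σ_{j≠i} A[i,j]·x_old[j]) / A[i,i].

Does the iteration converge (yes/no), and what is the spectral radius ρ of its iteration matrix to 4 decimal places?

Write A = D+L+U with D = diag(58, 77, -52, 3).
T_J = -D⁻¹(L+U): T[0,2] = -(-1)/(58) = +0.0172; T[0,0] = 0.
  T[0,:] = [+0.0000  +0.0517  +0.0172  -0.0862]
  T[1,:] = [-0.0130  +0.0000  -0.0779  -0.0649]
  T[2,:] = [-0.0769  -0.0385  +0.0000  -0.0385]
  T[3,:] = [-1.0000  +0.3333  +0.3333  +0.0000]
eigenvalue magnitudes: 0.2769, 0.2026, 0.2026, 0.0521.
ρ(T) = max|λ| = 0.2769; 0.2769 < 1 ⇒ converges.

yes, ρ = 0.2769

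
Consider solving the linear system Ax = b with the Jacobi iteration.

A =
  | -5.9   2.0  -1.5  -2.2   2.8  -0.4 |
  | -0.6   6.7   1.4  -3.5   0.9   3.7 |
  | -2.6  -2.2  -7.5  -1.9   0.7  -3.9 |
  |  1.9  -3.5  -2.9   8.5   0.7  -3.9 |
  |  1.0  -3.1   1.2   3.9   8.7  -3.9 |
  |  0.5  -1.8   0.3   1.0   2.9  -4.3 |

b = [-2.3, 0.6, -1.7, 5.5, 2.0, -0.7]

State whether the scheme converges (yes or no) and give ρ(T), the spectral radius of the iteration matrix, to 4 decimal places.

Let D = diag(-5.9, 6.7, -7.5, 8.5, 8.7, -4.3); L, U the strict triangles.
Jacobi: T = -D⁻¹(L+U), T[0,2] = -(-1.5)/(-5.9) = -0.2542; T[0,0] = 0.
  T[0,:] = [+0.0000 +0.3390 -0.2542 -0.3729 +0.4746 -0.0678]
  T[1,:] = [+0.0896 +0.0000 -0.2090 +0.5224 -0.1343 -0.5522]
  T[2,:] = [-0.3467 -0.2933 +0.0000 -0.2533 +0.0933 -0.5200]
  T[3,:] = [-0.2235 +0.4118 +0.3412 +0.0000 -0.0824 +0.4588]
  T[4,:] = [-0.1149 +0.3563 -0.1379 -0.4483 +0.0000 +0.4483]
  T[5,:] = [+0.1163 -0.4186 +0.0698 +0.2326 +0.6744 +0.0000]
|λ(T)| sorted: 1.1706, 0.5244, 0.5244, 0.4655, 0.4227, 0.4227.
ρ = 1.1706; 1.1706 > 1: divergent.

no, ρ = 1.1706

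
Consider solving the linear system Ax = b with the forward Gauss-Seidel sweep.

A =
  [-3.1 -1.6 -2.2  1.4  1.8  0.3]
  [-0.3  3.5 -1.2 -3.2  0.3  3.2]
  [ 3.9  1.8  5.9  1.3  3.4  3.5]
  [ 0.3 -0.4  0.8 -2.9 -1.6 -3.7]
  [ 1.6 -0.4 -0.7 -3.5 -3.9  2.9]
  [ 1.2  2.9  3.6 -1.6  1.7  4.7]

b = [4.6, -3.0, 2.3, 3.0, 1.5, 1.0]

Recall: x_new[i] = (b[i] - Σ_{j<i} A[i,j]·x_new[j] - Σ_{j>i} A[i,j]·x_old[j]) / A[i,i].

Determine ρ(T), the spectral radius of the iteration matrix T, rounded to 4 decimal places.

1.5158

Let D = diag(-3.1, 3.5, 5.9, -2.9, -3.9, 4.7); L, U the strict triangles.
T_GS = -(D+L)⁻¹U: row 0 first, T[0,5] = -(0.3)/(-3.1) = +0.0968; later rows by forward substitution.
  T[0,:] = [+0.0000  -0.5161  -0.7097  +0.4516  +0.5806  +0.0968]
  T[1,:] = [+0.0000  -0.0442  +0.2820  +0.9530  -0.0359  -0.9060]
  T[2,:] = [+0.0000  +0.3547  +0.3831  -0.8096  -0.9491  -0.3808]
  T[3,:] = [+0.0000  +0.0505  -0.0066  -0.3081  -0.7485  -1.2459]
  T[4,:] = [+0.0000  -0.3162  -0.3829  +0.5093  +1.0840  +2.0627]
  T[5,:] = [+0.0000  +0.0190  -0.1500  -0.3723  -0.0460  -0.3443]
moduli |λ_i(T)| = 1.5158, 0.5553, 0.5553, 0.1714, 0.0510, 0.0000.
ρ(T) = max|λ| = 1.5158; 1.5158 > 1: divergent.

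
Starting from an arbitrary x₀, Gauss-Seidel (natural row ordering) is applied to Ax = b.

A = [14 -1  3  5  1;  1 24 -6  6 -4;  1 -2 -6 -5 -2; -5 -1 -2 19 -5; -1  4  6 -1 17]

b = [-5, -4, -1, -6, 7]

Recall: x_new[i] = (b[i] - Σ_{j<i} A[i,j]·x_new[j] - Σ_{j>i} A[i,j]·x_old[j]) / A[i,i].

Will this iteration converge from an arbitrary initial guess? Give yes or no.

Split A = D + L + U, D = diag(14, 24, -6, 19, 17).
T_GS = -(D+L)⁻¹U: row 0 first, T[0,2] = -(3)/(14) = -0.2143; later rows by forward substitution.
  T[0,:] = [+0.0000 +0.0714 -0.2143 -0.3571 -0.0714]
  T[1,:] = [+0.0000 -0.0030 +0.2589 -0.2351 +0.1696]
  T[2,:] = [+0.0000 +0.0129 -0.1220 -0.8145 -0.4018]
  T[3,:] = [+0.0000 +0.0200 -0.0556 -0.1921 +0.2110]
  T[4,:] = [+0.0000 +0.0015 -0.0337 +0.3105 +0.1101]
|eigenvalues of T|: 0.4188, 0.3397, 0.1395, 0.0116, 0.0000.
spectral radius ρ = 0.4188; 0.4188 < 1, so it converges for any x₀.

yes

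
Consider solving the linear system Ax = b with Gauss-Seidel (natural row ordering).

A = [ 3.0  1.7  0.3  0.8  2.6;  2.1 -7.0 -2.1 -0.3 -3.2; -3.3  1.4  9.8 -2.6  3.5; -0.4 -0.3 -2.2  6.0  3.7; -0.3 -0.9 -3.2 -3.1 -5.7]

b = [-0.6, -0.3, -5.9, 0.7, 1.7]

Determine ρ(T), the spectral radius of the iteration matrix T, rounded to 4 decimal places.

0.9467

Write A = D+L+U with D = diag(3, -7, 9.8, 6, -5.7).
Gauss-Seidel: T = -(D+L)⁻¹U, row 0 first, T[0,1] = -(1.7)/(3) = -0.5667; later rows by forward substitution.
  T[0,:] = [+0.0000, -0.5667, -0.1000, -0.2667, -0.8667]
  T[1,:] = [+0.0000, -0.1700, -0.3300, -0.1229, -0.7171]
  T[2,:] = [+0.0000, -0.1665, +0.0135, +0.1931, -0.5465]
  T[3,:] = [+0.0000, -0.1073, -0.0182, +0.0469, -0.9107]
  T[4,:] = [+0.0000, +0.2085, +0.0597, -0.1004, +0.9610]
|eigenvalues of T|: 0.9467, 0.1525, 0.1007, 0.1007, 0.0000.
ρ = 0.9467; 0.9467 < 1: convergent.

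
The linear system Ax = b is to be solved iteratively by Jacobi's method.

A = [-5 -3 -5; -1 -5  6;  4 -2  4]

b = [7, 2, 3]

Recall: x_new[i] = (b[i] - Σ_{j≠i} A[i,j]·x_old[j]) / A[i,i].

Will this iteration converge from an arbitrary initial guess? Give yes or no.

Let D = diag(-5, -5, 4); L, U the strict triangles.
T_J = -D⁻¹(L+U): T[1,0] = -(-1)/(-5) = -0.2000; T[1,1] = 0.
  T[0,:] = [+0.0000, -0.6000, -1.0000]
  T[1,:] = [-0.2000, +0.0000, +1.2000]
  T[2,:] = [-1.0000, +0.5000, +0.0000]
eigenvalue magnitudes: 1.5049, 0.8986, 0.6064.
ρ(T) = max|λ| = 1.5049; 1.5049 > 1, so it fails to converge.

no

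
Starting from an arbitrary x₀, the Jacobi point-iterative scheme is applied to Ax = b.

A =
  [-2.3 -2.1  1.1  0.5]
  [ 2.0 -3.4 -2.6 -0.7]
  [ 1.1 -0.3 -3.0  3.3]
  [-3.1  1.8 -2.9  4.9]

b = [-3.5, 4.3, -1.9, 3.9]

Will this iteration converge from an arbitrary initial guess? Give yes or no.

Split A = D + L + U, D = diag(-2.3, -3.4, -3, 4.9).
Jacobi: T = -D⁻¹(L+U), T[2,0] = -(1.1)/(-3) = +0.3667; T[2,2] = 0.
  T[0,:] = [+0.0000 -0.9130 +0.4783 +0.2174]
  T[1,:] = [+0.5882 +0.0000 -0.7647 -0.2059]
  T[2,:] = [+0.3667 -0.1000 +0.0000 +1.1000]
  T[3,:] = [+0.6327 -0.3673 +0.5918 +0.0000]
|λ(T)| sorted: 1.3280, 0.8677, 0.8677, 0.7600.
ρ = 1.3280; 1.3280 > 1: divergent.

no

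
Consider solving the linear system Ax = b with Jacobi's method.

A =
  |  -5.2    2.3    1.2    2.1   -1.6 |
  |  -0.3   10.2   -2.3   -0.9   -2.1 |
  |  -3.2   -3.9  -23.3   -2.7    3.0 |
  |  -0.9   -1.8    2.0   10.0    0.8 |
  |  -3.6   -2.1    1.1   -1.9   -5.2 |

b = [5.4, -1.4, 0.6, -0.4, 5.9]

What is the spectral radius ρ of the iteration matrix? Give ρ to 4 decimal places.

Write A = D+L+U with D = diag(-5.2, 10.2, -23.3, 10, -5.2).
T_J = -D⁻¹(L+U): T[0,3] = -(2.1)/(-5.2) = +0.4038; T[0,0] = 0.
  T[0,:] = [+0.0000  +0.4423  +0.2308  +0.4038  -0.3077]
  T[1,:] = [+0.0294  +0.0000  +0.2255  +0.0882  +0.2059]
  T[2,:] = [-0.1373  -0.1674  +0.0000  -0.1159  +0.1288]
  T[3,:] = [+0.0900  +0.1800  -0.2000  +0.0000  -0.0800]
  T[4,:] = [-0.6923  -0.4038  +0.2115  -0.3654  +0.0000]
eigenvalue magnitudes: 0.5246, 0.4187, 0.4187, 0.0986, 0.0986.
ρ(T) = max|λ| = 0.5246; 0.5246 < 1, so it converges for any x₀.

0.5246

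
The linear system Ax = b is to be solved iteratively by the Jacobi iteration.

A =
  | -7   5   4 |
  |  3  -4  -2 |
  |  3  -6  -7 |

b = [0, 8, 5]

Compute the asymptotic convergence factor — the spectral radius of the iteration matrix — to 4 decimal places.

Let D = diag(-7, -4, -7); L, U the strict triangles.
Jacobi T = -D⁻¹(L+U): T[1,0] = -(3)/(-4) = +0.7500; T[1,1] = 0.
  T[0,:] = [+0.0000  +0.7143  +0.5714]
  T[1,:] = [+0.7500  +0.0000  -0.5000]
  T[2,:] = [+0.4286  -0.8571  +0.0000]
moduli |λ_i(T)| = 1.2721, 0.6396, 0.6396.
ρ(T) = max|λ| = 1.2721; 1.2721 > 1: divergent.

1.2721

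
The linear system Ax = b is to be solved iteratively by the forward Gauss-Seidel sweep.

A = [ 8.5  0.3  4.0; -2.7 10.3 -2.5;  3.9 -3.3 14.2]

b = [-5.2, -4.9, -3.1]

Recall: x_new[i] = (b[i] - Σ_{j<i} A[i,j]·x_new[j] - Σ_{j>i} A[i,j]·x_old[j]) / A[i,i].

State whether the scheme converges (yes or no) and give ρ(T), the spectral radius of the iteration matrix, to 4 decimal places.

Let D = diag(8.5, 10.3, 14.2); L, U the strict triangles.
GS T = -(D+L)⁻¹U: row 0 first, T[0,1] = -(0.3)/(8.5) = -0.0353; later rows by forward substitution.
  T[0,:] = [+0.0000 -0.0353 -0.4706]
  T[1,:] = [+0.0000 -0.0093 +0.1194]
  T[2,:] = [+0.0000 +0.0075 +0.1570]
eigenvalue magnitudes: 0.1622, 0.0145, 0.0000.
spectral radius ρ = 0.1622; 0.1622 < 1: convergent.

yes, ρ = 0.1622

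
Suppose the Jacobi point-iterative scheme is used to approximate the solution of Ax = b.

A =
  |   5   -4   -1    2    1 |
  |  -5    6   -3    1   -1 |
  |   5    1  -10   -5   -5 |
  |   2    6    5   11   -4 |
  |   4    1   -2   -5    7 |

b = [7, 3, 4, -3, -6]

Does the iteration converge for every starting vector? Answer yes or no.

Let D = diag(5, 6, -10, 11, 7); L, U the strict triangles.
T_J = -D⁻¹(L+U): T[3,4] = -(-4)/(11) = +0.3636; T[3,3] = 0.
  T[0,:] = [+0.0000  +0.8000  +0.2000  -0.4000  -0.2000]
  T[1,:] = [+0.8333  +0.0000  +0.5000  -0.1667  +0.1667]
  T[2,:] = [+0.5000  +0.1000  +0.0000  -0.5000  -0.5000]
  T[3,:] = [-0.1818  -0.5455  -0.4545  +0.0000  +0.3636]
  T[4,:] = [-0.5714  -0.1429  +0.2857  +0.7143  +0.0000]
|roots of det(T-λI)|: 1.4702, 0.8945, 0.3903, 0.3903, 0.2276.
spectral radius ρ = 1.4702; 1.4702 > 1: divergent.

no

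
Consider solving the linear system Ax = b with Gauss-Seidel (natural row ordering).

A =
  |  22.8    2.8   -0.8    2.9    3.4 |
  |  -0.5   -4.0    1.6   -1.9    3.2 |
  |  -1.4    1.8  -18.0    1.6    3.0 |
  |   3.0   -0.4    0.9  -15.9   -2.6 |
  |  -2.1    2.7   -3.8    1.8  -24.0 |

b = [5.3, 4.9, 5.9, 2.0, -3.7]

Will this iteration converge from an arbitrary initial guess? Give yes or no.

Write A = D+L+U with D = diag(22.8, -4, -18, -15.9, -24).
GS T = -(D+L)⁻¹U: row 0 first, T[0,4] = -(3.4)/(22.8) = -0.1491; later rows by forward substitution.
  T[0,:] = [+0.0000  -0.1228  +0.0351  -0.1272  -0.1491]
  T[1,:] = [+0.0000  +0.0154  +0.3956  -0.4591  +0.8186]
  T[2,:] = [+0.0000  +0.0111  +0.0368  +0.0529  +0.2601]
  T[3,:] = [+0.0000  -0.0229  -0.0012  -0.0095  -0.1975]
  T[4,:] = [+0.0000  +0.0090  +0.0355  -0.0496  +0.0491]
|eigenvalues of T|: 0.2496, 0.1435, 0.0494, 0.0353, 0.0000.
spectral radius ρ = 0.2496; 0.2496 < 1 ⇒ converges.

yes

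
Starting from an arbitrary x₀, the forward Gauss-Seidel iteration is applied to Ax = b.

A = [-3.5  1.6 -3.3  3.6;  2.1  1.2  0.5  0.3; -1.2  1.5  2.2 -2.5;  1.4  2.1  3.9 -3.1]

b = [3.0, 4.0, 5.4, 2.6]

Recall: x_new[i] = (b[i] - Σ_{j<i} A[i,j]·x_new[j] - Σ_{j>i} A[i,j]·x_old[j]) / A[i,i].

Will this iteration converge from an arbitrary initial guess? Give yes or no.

A = D + L + U where D = diag(-3.5, 1.2, 2.2, -3.1).
Gauss-Seidel: T = -(D+L)⁻¹U, row 0 first, T[0,1] = -(1.6)/(-3.5) = +0.4571; later rows by forward substitution.
  T[0,:] = [+0.0000, +0.4571, -0.9429, +1.0286]
  T[1,:] = [+0.0000, -0.8000, +1.2333, -2.0500]
  T[2,:] = [+0.0000, +0.7948, -1.3552, +3.0951]
  T[3,:] = [+0.0000, +0.6644, -1.2952, +2.9697]
|roots of det(T-λI)|: 1.4183, 0.7020, 0.0982, 0.0000.
spectral radius ρ = 1.4183; 1.4183 > 1: divergent.

no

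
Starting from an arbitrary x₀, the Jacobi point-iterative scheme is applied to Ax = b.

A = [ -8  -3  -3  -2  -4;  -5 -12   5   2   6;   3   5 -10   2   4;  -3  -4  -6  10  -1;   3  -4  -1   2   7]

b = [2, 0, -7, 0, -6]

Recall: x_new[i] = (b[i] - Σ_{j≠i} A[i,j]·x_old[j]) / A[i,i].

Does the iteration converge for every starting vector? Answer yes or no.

Write A = D+L+U with D = diag(-8, -12, -10, 10, 7).
Jacobi: T = -D⁻¹(L+U), T[1,2] = -(5)/(-12) = +0.4167; T[1,1] = 0.
  T[0,:] = [+0.0000  -0.3750  -0.3750  -0.2500  -0.5000]
  T[1,:] = [-0.4167  +0.0000  +0.4167  +0.1667  +0.5000]
  T[2,:] = [+0.3000  +0.5000  +0.0000  +0.2000  +0.4000]
  T[3,:] = [+0.3000  +0.4000  +0.6000  +0.0000  +0.1000]
  T[4,:] = [-0.4286  +0.5714  +0.1429  -0.2857  +0.0000]
|roots of det(T-λI)|: 1.1328, 0.5400, 0.5400, 0.2009, 0.2009.
ρ = 1.1328; 1.1328 > 1 ⇒ diverges.

no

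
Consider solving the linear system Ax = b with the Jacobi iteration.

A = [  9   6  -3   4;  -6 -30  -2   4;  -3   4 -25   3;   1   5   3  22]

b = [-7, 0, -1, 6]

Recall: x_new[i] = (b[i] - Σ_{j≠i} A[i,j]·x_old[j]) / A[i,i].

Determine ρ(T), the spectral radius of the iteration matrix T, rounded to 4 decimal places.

Let D = diag(9, -30, -25, 22); L, U the strict triangles.
Jacobi: T = -D⁻¹(L+U), T[2,0] = -(-3)/(-25) = -0.1200; T[2,2] = 0.
  T[0,:] = [+0.0000  -0.6667  +0.3333  -0.4444]
  T[1,:] = [-0.2000  +0.0000  -0.0667  +0.1333]
  T[2,:] = [-0.1200  +0.1600  +0.0000  +0.1200]
  T[3,:] = [-0.0455  -0.2273  -0.1364  +0.0000]
|eigenvalues of T|: 0.4011, 0.3257, 0.3257, 0.0035.
spectral radius ρ = 0.4011; 0.4011 < 1: convergent.

0.4011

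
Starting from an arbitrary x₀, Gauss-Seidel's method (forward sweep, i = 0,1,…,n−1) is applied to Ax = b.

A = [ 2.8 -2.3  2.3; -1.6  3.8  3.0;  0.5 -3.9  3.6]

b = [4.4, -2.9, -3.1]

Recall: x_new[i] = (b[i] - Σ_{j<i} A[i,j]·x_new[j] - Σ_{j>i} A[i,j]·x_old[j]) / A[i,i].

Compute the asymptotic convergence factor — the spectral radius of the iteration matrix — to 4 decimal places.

Split A = D + L + U, D = diag(2.8, 3.8, 3.6).
GS T = -(D+L)⁻¹U: row 0 first, T[0,1] = -(-2.3)/(2.8) = +0.8214; later rows by forward substitution.
  T[0,:] = [+0.0000 +0.8214 -0.8214]
  T[1,:] = [+0.0000 +0.3459 -1.1353]
  T[2,:] = [+0.0000 +0.2606 -1.1159]
moduli |λ_i(T)| = 0.8732, 0.1032, 0.0000.
ρ(T) = max|λ| = 0.8732; 0.8732 < 1: convergent.

0.8732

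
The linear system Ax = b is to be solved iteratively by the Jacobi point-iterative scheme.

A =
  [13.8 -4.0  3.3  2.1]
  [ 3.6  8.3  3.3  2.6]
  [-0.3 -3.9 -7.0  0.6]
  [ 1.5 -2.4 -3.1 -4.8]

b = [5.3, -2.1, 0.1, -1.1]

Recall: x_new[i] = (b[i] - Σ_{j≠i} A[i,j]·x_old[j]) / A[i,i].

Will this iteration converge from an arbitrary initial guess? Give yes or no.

A = D + L + U where D = diag(13.8, 8.3, -7, -4.8).
Jacobi T = -D⁻¹(L+U): T[1,3] = -(2.6)/(8.3) = -0.3133; T[1,1] = 0.
  T[0,:] = [+0.0000 +0.2899 -0.2391 -0.1522]
  T[1,:] = [-0.4337 +0.0000 -0.3976 -0.3133]
  T[2,:] = [-0.0429 -0.5571 +0.0000 +0.0857]
  T[3,:] = [+0.3125 -0.5000 -0.6458 +0.0000]
moduli |λ_i(T)| = 0.6962, 0.5591, 0.5591, 0.0180.
spectral radius ρ = 0.6962; 0.6962 < 1: convergent.

yes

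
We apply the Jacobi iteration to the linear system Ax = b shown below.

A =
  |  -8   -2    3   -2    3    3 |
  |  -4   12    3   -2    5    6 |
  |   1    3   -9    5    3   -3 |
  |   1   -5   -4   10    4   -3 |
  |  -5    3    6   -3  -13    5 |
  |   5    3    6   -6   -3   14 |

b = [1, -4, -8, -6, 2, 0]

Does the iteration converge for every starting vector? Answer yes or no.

Let D = diag(-8, 12, -9, 10, -13, 14); L, U the strict triangles.
Jacobi: T = -D⁻¹(L+U), T[0,3] = -(-2)/(-8) = -0.2500; T[0,0] = 0.
  T[0,:] = [+0.0000  -0.2500  +0.3750  -0.2500  +0.3750  +0.3750]
  T[1,:] = [+0.3333  +0.0000  -0.2500  +0.1667  -0.4167  -0.5000]
  T[2,:] = [+0.1111  +0.3333  +0.0000  +0.5556  +0.3333  -0.3333]
  T[3,:] = [-0.1000  +0.5000  +0.4000  +0.0000  -0.4000  +0.3000]
  T[4,:] = [-0.3846  +0.2308  +0.4615  -0.2308  +0.0000  +0.3846]
  T[5,:] = [-0.3571  -0.2143  -0.4286  +0.4286  +0.2143  +0.0000]
|roots of det(T-λI)|: 1.2099, 0.7433, 0.7433, 0.5429, 0.2388, 0.1562.
ρ = 1.2099; 1.2099 > 1: divergent.

no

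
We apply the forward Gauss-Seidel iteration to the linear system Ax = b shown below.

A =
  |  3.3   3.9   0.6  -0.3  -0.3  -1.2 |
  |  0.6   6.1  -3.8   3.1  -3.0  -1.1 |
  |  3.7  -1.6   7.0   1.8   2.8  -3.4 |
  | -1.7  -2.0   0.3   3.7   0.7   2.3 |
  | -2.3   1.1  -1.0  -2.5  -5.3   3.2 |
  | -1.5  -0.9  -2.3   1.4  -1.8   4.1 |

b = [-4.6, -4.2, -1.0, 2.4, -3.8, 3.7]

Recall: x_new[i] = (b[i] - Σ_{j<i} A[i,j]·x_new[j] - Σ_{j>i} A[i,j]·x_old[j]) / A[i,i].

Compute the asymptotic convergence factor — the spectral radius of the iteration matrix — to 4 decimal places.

A = D + L + U where D = diag(3.3, 6.1, 7, 3.7, -5.3, 4.1).
GS T = -(D+L)⁻¹U: row 0 first, T[0,2] = -(0.6)/(3.3) = -0.1818; later rows by forward substitution.
  T[0,:] = [+0.0000, -1.1818, -0.1818, +0.0909, +0.0909, +0.3636]
  T[1,:] = [+0.0000, +0.1162, +0.6408, -0.5171, +0.4829, +0.1446]
  T[2,:] = [+0.0000, +0.6512, +0.2426, -0.4234, -0.3377, +0.3265]
  T[3,:] = [+0.0000, -0.5330, +0.2432, -0.2034, +0.1410, -0.4029]
  T[4,:] = [+0.0000, +0.6655, +0.0514, +0.0291, +0.0580, +0.6044]
  T[5,:] = [+0.0000, +0.4326, +0.1498, -0.2355, -0.0729, +0.7509]
eigenvalue magnitudes: 1.3601, 0.9150, 0.3500, 0.1348, 0.1348, 0.0000.
ρ = 1.3601; 1.3601 > 1 ⇒ diverges.

1.3601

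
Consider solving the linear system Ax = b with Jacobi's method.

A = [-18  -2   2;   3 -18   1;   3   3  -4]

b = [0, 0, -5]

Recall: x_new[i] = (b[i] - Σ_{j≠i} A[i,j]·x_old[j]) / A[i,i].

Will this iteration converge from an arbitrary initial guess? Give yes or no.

A = D + L + U where D = diag(-18, -18, -4).
Jacobi T = -D⁻¹(L+U): T[0,1] = -(-2)/(-18) = -0.1111; T[0,0] = 0.
  T[0,:] = [+0.0000, -0.1111, +0.1111]
  T[1,:] = [+0.1667, +0.0000, +0.0556]
  T[2,:] = [+0.7500, +0.7500, +0.0000]
|roots of det(T-λI)|: 0.3633, 0.2683, 0.0950.
spectral radius ρ = 0.3633; 0.3633 < 1: convergent.

yes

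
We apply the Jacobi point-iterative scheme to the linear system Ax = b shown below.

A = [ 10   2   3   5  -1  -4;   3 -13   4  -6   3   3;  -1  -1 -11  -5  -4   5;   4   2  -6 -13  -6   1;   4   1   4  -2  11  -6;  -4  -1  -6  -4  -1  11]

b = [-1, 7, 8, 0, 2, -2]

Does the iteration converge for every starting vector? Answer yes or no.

Let D = diag(10, -13, -11, -13, 11, 11); L, U the strict triangles.
Jacobi T = -D⁻¹(L+U): T[1,4] = -(3)/(-13) = +0.2308; T[1,1] = 0.
  T[0,:] = [+0.0000  -0.2000  -0.3000  -0.5000  +0.1000  +0.4000]
  T[1,:] = [+0.2308  +0.0000  +0.3077  -0.4615  +0.2308  +0.2308]
  T[2,:] = [-0.0909  -0.0909  +0.0000  -0.4545  -0.3636  +0.4545]
  T[3,:] = [+0.3077  +0.1538  -0.4615  +0.0000  -0.4615  +0.0769]
  T[4,:] = [-0.3636  -0.0909  -0.3636  +0.1818  +0.0000  +0.5455]
  T[5,:] = [+0.3636  +0.0909  +0.5455  +0.3636  +0.0909  +0.0000]
|λ(T)| sorted: 1.1444, 0.6764, 0.6764, 0.5011, 0.4035, 0.1678.
ρ(T) = max|λ| = 1.1444; 1.1444 > 1 ⇒ diverges.

no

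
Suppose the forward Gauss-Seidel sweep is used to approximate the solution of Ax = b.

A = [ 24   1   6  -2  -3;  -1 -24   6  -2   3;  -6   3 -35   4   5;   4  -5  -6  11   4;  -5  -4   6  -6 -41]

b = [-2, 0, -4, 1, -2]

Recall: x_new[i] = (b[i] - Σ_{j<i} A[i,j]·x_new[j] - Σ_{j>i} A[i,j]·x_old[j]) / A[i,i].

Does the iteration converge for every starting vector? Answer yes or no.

Write A = D+L+U with D = diag(24, -24, -35, 11, -41).
Gauss-Seidel: T = -(D+L)⁻¹U, row 0 first, T[0,4] = -(-3)/(24) = +0.1250; later rows by forward substitution.
  T[0,:] = [+0.0000  -0.0417  -0.2500  +0.0833  +0.1250]
  T[1,:] = [+0.0000  +0.0017  +0.2604  -0.0868  +0.1198]
  T[2,:] = [+0.0000  +0.0073  +0.0652  +0.0926  +0.1317]
  T[3,:] = [+0.0000  +0.0199  +0.2448  -0.0193  -0.2828]
  T[4,:] = [+0.0000  +0.0031  -0.0212  +0.0147  +0.0337]
moduli |λ_i(T)| = 0.1878, 0.0930, 0.0930, 0.0325, 0.0000.
spectral radius ρ = 0.1878; 0.1878 < 1 ⇒ converges.

yes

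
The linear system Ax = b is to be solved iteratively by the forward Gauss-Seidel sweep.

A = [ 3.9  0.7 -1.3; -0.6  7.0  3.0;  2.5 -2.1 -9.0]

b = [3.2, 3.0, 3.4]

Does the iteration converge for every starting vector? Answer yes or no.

yes

Split A = D + L + U, D = diag(3.9, 7, -9).
GS T = -(D+L)⁻¹U: row 0 first, T[0,1] = -(0.7)/(3.9) = -0.1795; later rows by forward substitution.
  T[0,:] = [+0.0000  -0.1795  +0.3333]
  T[1,:] = [+0.0000  -0.0154  -0.4000]
  T[2,:] = [+0.0000  -0.0463  +0.1859]
moduli |λ_i(T)| = 0.2545, 0.0840, 0.0000.
ρ = 0.2545; 0.2545 < 1 ⇒ converges.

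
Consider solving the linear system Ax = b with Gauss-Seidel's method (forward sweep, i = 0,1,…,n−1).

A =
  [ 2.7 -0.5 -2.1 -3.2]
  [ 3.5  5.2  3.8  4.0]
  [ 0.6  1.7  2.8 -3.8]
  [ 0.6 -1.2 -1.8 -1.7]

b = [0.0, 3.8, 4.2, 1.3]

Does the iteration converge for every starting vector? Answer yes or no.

Write A = D+L+U with D = diag(2.7, 5.2, 2.8, -1.7).
Gauss-Seidel: T = -(D+L)⁻¹U, row 0 first, T[0,2] = -(-2.1)/(2.7) = +0.7778; later rows by forward substitution.
  T[0,:] = [+0.0000  +0.1852  +0.7778  +1.1852]
  T[1,:] = [+0.0000  -0.1246  -1.2543  -1.5670]
  T[2,:] = [+0.0000  +0.0360  +0.5949  +2.0545]
  T[3,:] = [+0.0000  +0.1152  +0.5300  -0.6510]
|λ(T)| sorted: 1.2325, 0.9990, 0.0526, 0.0000.
ρ = 1.2325; 1.2325 > 1: divergent.

no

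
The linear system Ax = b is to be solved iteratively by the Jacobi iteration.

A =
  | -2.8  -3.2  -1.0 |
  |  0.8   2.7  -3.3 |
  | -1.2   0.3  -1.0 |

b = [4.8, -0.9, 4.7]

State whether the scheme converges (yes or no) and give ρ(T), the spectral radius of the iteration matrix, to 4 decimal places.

A = D + L + U where D = diag(-2.8, 2.7, -1).
T_J = -D⁻¹(L+U): T[0,1] = -(-3.2)/(-2.8) = -1.1429; T[0,0] = 0.
  T[0,:] = [+0.0000, -1.1429, -0.3571]
  T[1,:] = [-0.2963, +0.0000, +1.2222]
  T[2,:] = [-1.2000, +0.3000, +0.0000]
|λ(T)| sorted: 1.5060, 1.0649, 1.0649.
spectral radius ρ = 1.5060; 1.5060 > 1, so it fails to converge.

no, ρ = 1.5060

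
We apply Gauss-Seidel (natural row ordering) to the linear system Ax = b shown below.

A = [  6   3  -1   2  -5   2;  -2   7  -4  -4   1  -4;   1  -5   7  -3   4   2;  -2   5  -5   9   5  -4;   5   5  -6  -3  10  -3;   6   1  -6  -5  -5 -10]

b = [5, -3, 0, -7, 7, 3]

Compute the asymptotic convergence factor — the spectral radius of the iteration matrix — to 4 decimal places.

1.1615

Diagonal D = diag(6, 7, 7, 9, 10, -10); L, U strict lower/upper.
GS T = -(D+L)⁻¹U: row 0 first, T[0,5] = -(2)/(6) = -0.3333; later rows by forward substitution.
  T[0,:] = [+0.0000, -0.5000, +0.1667, -0.3333, +0.8333, -0.3333]
  T[1,:] = [+0.0000, -0.1429, +0.6190, +0.4762, +0.0952, +0.4762]
  T[2,:] = [+0.0000, -0.0306, +0.4184, +0.8163, -0.6224, +0.1020]
  T[3,:] = [+0.0000, -0.0488, -0.0745, +0.1149, -0.7691, +0.1625]
  T[4,:] = [+0.0000, +0.2884, -0.1642, +0.4528, -1.0685, +0.3385]
  T[5,:] = [+0.0000, -0.4158, +0.0302, -0.9260, +1.8018, -0.4641]
eigenvalue magnitudes: 1.1615, 0.4265, 0.3025, 0.3025, 0.2701, 0.0000.
ρ = 1.1615; 1.1615 > 1, so it fails to converge.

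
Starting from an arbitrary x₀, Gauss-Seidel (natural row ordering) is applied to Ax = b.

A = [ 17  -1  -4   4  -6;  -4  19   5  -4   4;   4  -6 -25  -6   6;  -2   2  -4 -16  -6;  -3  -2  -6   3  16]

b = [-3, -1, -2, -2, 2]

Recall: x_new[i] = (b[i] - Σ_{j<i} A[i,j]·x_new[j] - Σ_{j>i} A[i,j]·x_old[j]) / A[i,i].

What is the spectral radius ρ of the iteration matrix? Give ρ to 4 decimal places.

0.5824

A = D + L + U where D = diag(17, 19, -25, -16, 16).
Gauss-Seidel: T = -(D+L)⁻¹U, row 0 first, T[0,3] = -(4)/(17) = -0.2353; later rows by forward substitution.
  T[0,:] = [+0.0000  +0.0588  +0.2353  -0.2353  +0.3529]
  T[1,:] = [+0.0000  +0.0124  -0.2136  +0.1610  -0.1362]
  T[2,:] = [+0.0000  +0.0064  +0.0889  -0.3163  +0.3292]
  T[3,:] = [+0.0000  -0.0074  -0.0783  +0.1286  -0.5184]
  T[4,:] = [+0.0000  +0.0164  +0.0654  -0.1667  +0.2698]
moduli |λ_i(T)| = 0.5824, 0.0813, 0.0813, 0.0679, 0.0000.
ρ(T) = max|λ| = 0.5824; 0.5824 < 1, so it converges for any x₀.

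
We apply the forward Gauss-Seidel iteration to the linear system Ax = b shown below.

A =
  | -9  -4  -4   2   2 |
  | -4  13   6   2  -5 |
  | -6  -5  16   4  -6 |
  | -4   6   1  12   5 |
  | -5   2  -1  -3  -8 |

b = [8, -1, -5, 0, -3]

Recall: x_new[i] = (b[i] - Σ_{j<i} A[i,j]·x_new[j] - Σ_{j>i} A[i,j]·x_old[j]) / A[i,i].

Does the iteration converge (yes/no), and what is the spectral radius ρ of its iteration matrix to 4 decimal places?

Diagonal D = diag(-9, 13, 16, 12, -8); L, U strict lower/upper.
Gauss-Seidel: T = -(D+L)⁻¹U, row 0 first, T[0,3] = -(2)/(-9) = +0.2222; later rows by forward substitution.
  T[0,:] = [+0.0000 -0.4444 -0.4444 +0.2222 +0.2222]
  T[1,:] = [+0.0000 -0.1368 -0.5983 -0.0855 +0.4530]
  T[2,:] = [+0.0000 -0.2094 -0.3536 -0.1934 +0.5999]
  T[3,:] = [+0.0000 -0.0623 +0.1805 +0.1329 -0.6191]
  T[4,:] = [+0.0000 +0.2931 +0.1047 -0.1859 +0.1315]
|roots of det(T-λI)|: 0.8349, 0.4390, 0.2939, 0.1240, 0.0000.
ρ = 0.8349; 0.8349 < 1: convergent.

yes, ρ = 0.8349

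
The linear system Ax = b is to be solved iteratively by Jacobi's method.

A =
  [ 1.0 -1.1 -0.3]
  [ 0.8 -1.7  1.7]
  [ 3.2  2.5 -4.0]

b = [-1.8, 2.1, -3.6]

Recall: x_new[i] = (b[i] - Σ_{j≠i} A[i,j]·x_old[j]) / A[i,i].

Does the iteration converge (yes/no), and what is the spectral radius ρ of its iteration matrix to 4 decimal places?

no, ρ = 1.4344

Split A = D + L + U, D = diag(1, -1.7, -4).
T_J = -D⁻¹(L+U): T[2,0] = -(3.2)/(-4) = +0.8000; T[2,2] = 0.
  T[0,:] = [+0.0000  +1.1000  +0.3000]
  T[1,:] = [+0.4706  +0.0000  +1.0000]
  T[2,:] = [+0.8000  +0.6250  +0.0000]
|eigenvalues of T|: 1.4344, 0.8216, 0.8216.
ρ(T) = max|λ| = 1.4344; 1.4344 > 1, so it fails to converge.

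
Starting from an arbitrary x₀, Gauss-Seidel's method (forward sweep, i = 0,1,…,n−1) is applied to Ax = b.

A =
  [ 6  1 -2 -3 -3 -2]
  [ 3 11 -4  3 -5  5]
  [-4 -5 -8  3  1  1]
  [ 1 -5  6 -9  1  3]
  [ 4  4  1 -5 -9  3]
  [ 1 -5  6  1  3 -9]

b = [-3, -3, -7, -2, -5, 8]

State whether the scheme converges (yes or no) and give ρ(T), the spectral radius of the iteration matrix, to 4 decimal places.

Write A = D+L+U with D = diag(6, 11, -8, -9, -9, -9).
Gauss-Seidel: T = -(D+L)⁻¹U, row 0 first, T[0,4] = -(-3)/(6) = +0.5000; later rows by forward substitution.
  T[0,:] = [+0.0000 -0.1667 +0.3333 +0.5000 +0.5000 +0.3333]
  T[1,:] = [+0.0000 +0.0455 +0.2727 -0.4091 +0.3182 -0.5455]
  T[2,:] = [+0.0000 +0.0549 -0.3371 +0.3807 -0.3239 +0.2992]
  T[3,:] = [+0.0000 -0.0072 -0.3392 +0.5366 -0.2260 +0.8729]
  T[4,:] = [+0.0000 -0.0438 +0.4204 -0.2154 +0.4532 -0.2126]
  T[5,:] = [+0.0000 -0.0225 -0.2368 +0.5244 -0.2112 +0.5657]
|roots of det(T-λI)|: 1.1606, 0.2279, 0.0871, 0.0871, 0.0466, 0.0000.
spectral radius ρ = 1.1606; 1.1606 > 1, so it fails to converge.

no, ρ = 1.1606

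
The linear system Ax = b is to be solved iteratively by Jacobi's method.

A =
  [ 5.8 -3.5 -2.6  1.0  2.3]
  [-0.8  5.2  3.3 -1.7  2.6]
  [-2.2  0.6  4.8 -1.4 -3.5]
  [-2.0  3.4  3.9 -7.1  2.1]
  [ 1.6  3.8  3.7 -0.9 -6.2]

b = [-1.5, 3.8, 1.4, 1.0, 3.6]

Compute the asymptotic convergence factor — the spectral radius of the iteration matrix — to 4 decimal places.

Let D = diag(5.8, 5.2, 4.8, -7.1, -6.2); L, U the strict triangles.
Jacobi: T = -D⁻¹(L+U), T[0,4] = -(2.3)/(5.8) = -0.3966; T[0,0] = 0.
  T[0,:] = [+0.0000 +0.6034 +0.4483 -0.1724 -0.3966]
  T[1,:] = [+0.1538 +0.0000 -0.6346 +0.3269 -0.5000]
  T[2,:] = [+0.4583 -0.1250 +0.0000 +0.2917 +0.7292]
  T[3,:] = [-0.2817 +0.4789 +0.5493 +0.0000 +0.2958]
  T[4,:] = [+0.2581 +0.6129 +0.5968 -0.1452 +0.0000]
|eigenvalues of T|: 1.2162, 0.6939, 0.6939, 0.2211, 0.0544.
ρ = 1.2162; 1.2162 > 1 ⇒ diverges.

1.2162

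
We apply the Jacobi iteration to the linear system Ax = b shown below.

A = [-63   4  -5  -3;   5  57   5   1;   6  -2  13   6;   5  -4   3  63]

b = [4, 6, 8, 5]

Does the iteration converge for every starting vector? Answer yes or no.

A = D + L + U where D = diag(-63, 57, 13, 63).
T_J = -D⁻¹(L+U): T[1,3] = -(1)/(57) = -0.0175; T[1,1] = 0.
  T[0,:] = [+0.0000  +0.0635  -0.0794  -0.0476]
  T[1,:] = [-0.0877  +0.0000  -0.0877  -0.0175]
  T[2,:] = [-0.4615  +0.1538  +0.0000  -0.4615]
  T[3,:] = [-0.0794  +0.0635  -0.0476  +0.0000]
|λ(T)| sorted: 0.2158, 0.1582, 0.1582, 0.0719.
ρ(T) = max|λ| = 0.2158; 0.2158 < 1, so it converges for any x₀.

yes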